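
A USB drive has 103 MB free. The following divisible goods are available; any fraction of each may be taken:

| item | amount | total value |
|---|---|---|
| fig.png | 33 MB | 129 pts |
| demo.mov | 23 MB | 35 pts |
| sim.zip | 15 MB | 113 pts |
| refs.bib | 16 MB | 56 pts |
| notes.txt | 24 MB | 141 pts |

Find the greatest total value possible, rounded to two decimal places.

Take in order of value per unit:
- sim.zip (113/15 per unit): all 15 → value 113, running total 113.00
- notes.txt (141/24 per unit): all 24 → value 141, running total 254.00
- fig.png (129/33 per unit): all 33 → value 129, running total 383.00
- refs.bib (56/16 per unit): all 16 → value 56, running total 439.00
- demo.mov (35/23 per unit): 15 of 23 → value 15×35/23 = 22.8261, running total 461.83
Total 461.83.

461.83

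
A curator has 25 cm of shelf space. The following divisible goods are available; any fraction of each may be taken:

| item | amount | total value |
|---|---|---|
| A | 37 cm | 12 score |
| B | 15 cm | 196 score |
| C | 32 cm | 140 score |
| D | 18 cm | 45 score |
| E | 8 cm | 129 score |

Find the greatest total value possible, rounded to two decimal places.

Take in order of value per unit:
- E (129/8 per unit): all 8 → value 129, running total 129.00
- B (196/15 per unit): all 15 → value 196, running total 325.00
- C (140/32 per unit): 2 of 32 → value 2×140/32 = 8.7500, running total 333.75
Total 333.75.

333.75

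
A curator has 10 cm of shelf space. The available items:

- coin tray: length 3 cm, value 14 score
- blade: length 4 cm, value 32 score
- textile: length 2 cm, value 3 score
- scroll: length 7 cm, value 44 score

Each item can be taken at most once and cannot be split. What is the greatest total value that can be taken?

Check high-value combinations within 10 cm:
- coin tray+scroll: length 3+7=10, value 14+44=58
- coin tray+blade+textile: length 3+4+2=9, value 14+32+3=49
- textile+scroll: length 2+7=9, value 3+44=47
- coin tray+blade: length 3+4=7, value 14+32=46
Best: 58 score.

58 score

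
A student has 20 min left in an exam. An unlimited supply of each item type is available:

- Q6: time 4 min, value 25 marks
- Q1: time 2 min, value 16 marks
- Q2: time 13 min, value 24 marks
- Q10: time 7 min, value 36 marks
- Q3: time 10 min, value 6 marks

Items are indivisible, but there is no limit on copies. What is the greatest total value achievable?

Best value-per-unit is Q1 at 16/2, and filling with it alone uses time 10×2=20. No mix of the others beats 10×16 = 160.

160 marks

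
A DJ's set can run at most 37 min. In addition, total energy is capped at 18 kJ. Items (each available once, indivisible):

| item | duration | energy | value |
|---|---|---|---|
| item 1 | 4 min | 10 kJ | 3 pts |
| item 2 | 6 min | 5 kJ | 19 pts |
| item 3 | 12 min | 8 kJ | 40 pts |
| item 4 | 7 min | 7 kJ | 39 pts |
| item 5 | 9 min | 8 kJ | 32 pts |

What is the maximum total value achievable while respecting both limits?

79 pts

Feasible sets respecting both limits:
- item 3+item 4: duration 19, energy 15, value 79
- item 3+item 5: duration 21, energy 16, value 72
- item 4+item 5: duration 16, energy 15, value 71
- item 2+item 3: duration 18, energy 13, value 59
Best: 79 pts.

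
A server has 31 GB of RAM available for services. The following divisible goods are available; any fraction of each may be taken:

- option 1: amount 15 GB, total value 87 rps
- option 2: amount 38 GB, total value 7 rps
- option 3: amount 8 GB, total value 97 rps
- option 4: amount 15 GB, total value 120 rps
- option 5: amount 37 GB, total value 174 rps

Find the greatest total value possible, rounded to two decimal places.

263.40

Take in order of value per unit:
- option 3 (97/8 per unit): all 8 → value 97, running total 97.00
- option 4 (120/15 per unit): all 15 → value 120, running total 217.00
- option 1 (87/15 per unit): 8 of 15 → value 8×87/15 = 46.4000, running total 263.40
Total 263.40.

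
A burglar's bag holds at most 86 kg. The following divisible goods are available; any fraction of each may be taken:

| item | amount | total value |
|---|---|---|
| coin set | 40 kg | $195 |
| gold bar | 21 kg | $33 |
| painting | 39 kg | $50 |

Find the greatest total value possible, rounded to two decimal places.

Take in order of value per unit:
- coin set (195/40 per unit): all 40 → value 195, running total 195.00
- gold bar (33/21 per unit): all 21 → value 33, running total 228.00
- painting (50/39 per unit): 25 of 39 → value 25×50/39 = 32.0513, running total 260.05
Total 260.05.

260.05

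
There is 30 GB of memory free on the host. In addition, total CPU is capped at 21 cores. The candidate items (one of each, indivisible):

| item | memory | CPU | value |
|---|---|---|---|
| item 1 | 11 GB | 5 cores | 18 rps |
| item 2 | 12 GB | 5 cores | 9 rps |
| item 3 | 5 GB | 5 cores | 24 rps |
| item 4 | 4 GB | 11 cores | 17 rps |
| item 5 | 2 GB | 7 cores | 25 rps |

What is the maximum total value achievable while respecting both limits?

Feasible sets respecting both limits:
- item 1+item 3+item 5: memory 18, CPU 17, value 67
- item 1+item 3+item 4: memory 20, CPU 21, value 59
- item 2+item 3+item 5: memory 19, CPU 17, value 58
- item 1+item 2+item 5: memory 25, CPU 17, value 52
Best: 67 rps.

67 rps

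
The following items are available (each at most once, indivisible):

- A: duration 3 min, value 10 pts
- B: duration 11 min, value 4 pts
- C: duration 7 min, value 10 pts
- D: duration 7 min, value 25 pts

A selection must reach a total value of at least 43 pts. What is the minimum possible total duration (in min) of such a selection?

Subsets with value ≥ 43, sorted by total duration:
- A+C+D: duration 17, value 45
- A+B+C+D: duration 28, value 49
Minimum duration: 17 min.

17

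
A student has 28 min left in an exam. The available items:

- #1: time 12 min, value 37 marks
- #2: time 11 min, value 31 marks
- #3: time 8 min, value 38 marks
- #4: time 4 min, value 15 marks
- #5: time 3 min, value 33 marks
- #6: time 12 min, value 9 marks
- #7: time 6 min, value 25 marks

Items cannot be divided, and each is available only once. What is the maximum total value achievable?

This is a 0/1 knapsack; check combinations near the capacity.
- #2+#3+#5+#7: time 11+8+3+6=28, value 31+38+33+25=127
- #1+#3+#4+#5: time 12+8+4+3=27, value 37+38+15+33=123
- #2+#3+#4+#5: time 11+8+4+3=26, value 31+38+15+33=117
- #3+#4+#5+#7: time 8+4+3+6=21, value 38+15+33+25=111
- #1+#4+#5+#7: time 12+4+3+6=25, value 37+15+33+25=110
Best: 127 marks.

127 marks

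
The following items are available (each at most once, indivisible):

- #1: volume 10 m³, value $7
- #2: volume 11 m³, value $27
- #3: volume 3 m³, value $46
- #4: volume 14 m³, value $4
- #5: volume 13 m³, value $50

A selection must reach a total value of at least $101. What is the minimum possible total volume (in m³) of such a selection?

26

Subsets with value ≥ 101, sorted by total volume:
- #1+#3+#5: volume 26, value 103
- #2+#3+#5: volume 27, value 123
- #1+#2+#3+#5: volume 37, value 130
- #1+#3+#4+#5: volume 40, value 107
Minimum volume: 26 m³.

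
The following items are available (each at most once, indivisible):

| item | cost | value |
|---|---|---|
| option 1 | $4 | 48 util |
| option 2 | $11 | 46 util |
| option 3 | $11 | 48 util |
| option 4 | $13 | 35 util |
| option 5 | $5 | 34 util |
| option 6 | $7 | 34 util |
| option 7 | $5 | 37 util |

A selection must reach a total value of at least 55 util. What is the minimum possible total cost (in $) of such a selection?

Subsets with value ≥ 55, sorted by total cost:
- option 1+option 7: cost 9, value 85
- option 1+option 5: cost 9, value 82
- option 5+option 7: cost 10, value 71
- option 1+option 6: cost 11, value 82
Minimum cost: 9 $.

9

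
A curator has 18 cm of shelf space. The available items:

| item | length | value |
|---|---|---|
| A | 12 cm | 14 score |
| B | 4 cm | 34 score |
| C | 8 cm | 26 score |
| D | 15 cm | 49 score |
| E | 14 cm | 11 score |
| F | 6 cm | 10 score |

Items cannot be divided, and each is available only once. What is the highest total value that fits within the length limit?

Check high-value combinations within 18 cm:
- B+C+F: length 4+8+6=18, value 34+26+10=70
- B+C: length 4+8=12, value 34+26=60
- D: length 15, value 49
Best: 70 score.

70 score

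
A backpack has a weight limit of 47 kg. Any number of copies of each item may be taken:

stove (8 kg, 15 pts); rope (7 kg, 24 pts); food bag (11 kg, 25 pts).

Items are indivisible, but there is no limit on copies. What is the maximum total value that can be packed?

145 pts

Best value-per-unit is rope at 24/7; filling with it alone gives 6×24 = 144.
Optimal mix: 5×rope + 1×food bag → weight 46, value 145.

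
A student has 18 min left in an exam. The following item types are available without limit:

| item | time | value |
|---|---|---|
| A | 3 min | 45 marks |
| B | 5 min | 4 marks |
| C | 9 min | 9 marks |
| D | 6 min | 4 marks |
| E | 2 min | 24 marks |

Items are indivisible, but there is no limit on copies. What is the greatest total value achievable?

270 marks

Best value-per-unit is A at 45/3, and filling with it alone uses time 6×3=18. No mix of the others beats 6×45 = 270.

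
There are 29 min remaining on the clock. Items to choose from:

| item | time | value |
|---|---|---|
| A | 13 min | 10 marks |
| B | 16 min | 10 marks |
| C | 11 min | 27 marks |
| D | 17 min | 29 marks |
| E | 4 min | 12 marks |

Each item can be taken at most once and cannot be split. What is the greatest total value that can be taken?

This is a 0/1 knapsack; check combinations near the capacity.
- C+D: time 11+17=28, value 27+29=56
- A+C+E: time 13+11+4=28, value 10+27+12=49
- D+E: time 17+4=21, value 29+12=41
Best: 56 marks.

56 marks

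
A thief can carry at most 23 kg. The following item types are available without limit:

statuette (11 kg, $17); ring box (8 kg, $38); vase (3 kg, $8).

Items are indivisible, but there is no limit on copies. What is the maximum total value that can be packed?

$92

Best value-per-unit is ring box at 38/8; filling with it alone gives 2×38 = 76.
Optimal mix: 2×ring box + 2×vase → weight 22, value 92.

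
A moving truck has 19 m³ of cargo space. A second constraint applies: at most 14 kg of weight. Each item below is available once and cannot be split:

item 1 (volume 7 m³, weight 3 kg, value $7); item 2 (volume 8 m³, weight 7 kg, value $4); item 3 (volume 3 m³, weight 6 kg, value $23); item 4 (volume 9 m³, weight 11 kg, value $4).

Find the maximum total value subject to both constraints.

Feasible sets respecting both limits:
- item 1+item 3: volume 10, weight 9, value 30
- item 2+item 3: volume 11, weight 13, value 27
- item 3: volume 3, weight 6, value 23
Best: $30.

$30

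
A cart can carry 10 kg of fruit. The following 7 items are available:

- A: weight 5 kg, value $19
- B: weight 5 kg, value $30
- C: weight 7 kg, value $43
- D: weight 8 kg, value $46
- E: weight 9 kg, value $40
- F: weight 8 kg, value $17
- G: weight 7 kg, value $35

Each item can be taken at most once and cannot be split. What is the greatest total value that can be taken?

Check high-value combinations within 10 kg:
- A+B: weight 5+5=10, value 19+30=49
- D: weight 8, value 46
- C: weight 7, value 43
- E: weight 9, value 40
- G: weight 7, value 35
Best: $49.

$49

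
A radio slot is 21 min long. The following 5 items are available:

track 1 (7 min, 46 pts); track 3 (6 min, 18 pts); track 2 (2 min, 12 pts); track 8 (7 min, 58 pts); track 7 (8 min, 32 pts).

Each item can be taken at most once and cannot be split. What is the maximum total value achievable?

122 pts

Check high-value combinations within 21 min:
- track 1+track 3+track 8: duration 7+6+7=20, value 46+18+58=122
- track 1+track 2+track 8: duration 7+2+7=16, value 46+12+58=116
- track 3+track 8+track 7: duration 6+7+8=21, value 18+58+32=108
- track 1+track 8: duration 7+7=14, value 46+58=104
Best: 122 pts.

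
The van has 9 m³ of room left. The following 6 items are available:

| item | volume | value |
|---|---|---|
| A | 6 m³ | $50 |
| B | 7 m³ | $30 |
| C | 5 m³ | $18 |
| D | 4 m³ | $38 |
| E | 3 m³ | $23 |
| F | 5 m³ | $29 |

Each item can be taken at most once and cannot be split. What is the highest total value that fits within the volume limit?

$73

Check high-value combinations within 9 m³:
- A+E: volume 6+3=9, value 50+23=73
- D+F: volume 4+5=9, value 38+29=67
- D+E: volume 4+3=7, value 38+23=61
Best: $73.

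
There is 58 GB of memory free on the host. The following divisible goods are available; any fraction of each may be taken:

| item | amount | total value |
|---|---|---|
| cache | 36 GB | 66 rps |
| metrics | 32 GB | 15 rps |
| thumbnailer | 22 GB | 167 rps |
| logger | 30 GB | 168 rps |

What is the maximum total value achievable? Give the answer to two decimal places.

Take in order of value per unit:
- thumbnailer (167/22 per unit): all 22 → value 167, running total 167.00
- logger (168/30 per unit): all 30 → value 168, running total 335.00
- cache (66/36 per unit): 6 of 36 → value 6×66/36 = 11.0000, running total 346.00
Total 346.00.

346.00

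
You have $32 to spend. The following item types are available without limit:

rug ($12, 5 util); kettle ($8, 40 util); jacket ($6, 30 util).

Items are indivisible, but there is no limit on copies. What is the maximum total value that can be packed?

160 util

Best value-per-unit is kettle at 40/8, and filling with it alone uses cost 4×8=32. No mix of the others beats 4×40 = 160.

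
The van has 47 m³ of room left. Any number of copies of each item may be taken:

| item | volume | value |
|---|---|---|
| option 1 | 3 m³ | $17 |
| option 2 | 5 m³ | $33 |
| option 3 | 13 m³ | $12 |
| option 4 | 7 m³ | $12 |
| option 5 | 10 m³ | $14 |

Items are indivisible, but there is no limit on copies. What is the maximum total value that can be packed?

Best value-per-unit is option 2 at 33/5; filling with it alone gives 9×33 = 297.
Optimal mix: 4×option 1 + 7×option 2 → volume 47, value 299.

$299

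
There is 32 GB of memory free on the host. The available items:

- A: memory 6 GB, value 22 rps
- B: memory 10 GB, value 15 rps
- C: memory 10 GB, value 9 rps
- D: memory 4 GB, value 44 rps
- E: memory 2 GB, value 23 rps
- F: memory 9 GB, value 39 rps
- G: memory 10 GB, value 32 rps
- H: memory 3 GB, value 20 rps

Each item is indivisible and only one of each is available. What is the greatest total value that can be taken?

160 rps

This is a 0/1 knapsack; check combinations near the capacity.
- A+D+E+F+G: memory 6+4+2+9+10=31, value 22+44+23+39+32=160
- D+E+F+G+H: memory 4+2+9+10+3=28, value 44+23+39+32+20=158
- A+D+F+G+H: memory 6+4+9+10+3=32, value 22+44+39+32+20=157
Best: 160 rps.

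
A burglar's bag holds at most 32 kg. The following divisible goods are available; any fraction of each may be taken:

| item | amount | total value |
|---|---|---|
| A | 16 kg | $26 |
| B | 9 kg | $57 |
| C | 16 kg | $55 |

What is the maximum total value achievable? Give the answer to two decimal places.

Take in order of value per unit:
- B (57/9 per unit): all 9 → value 57, running total 57.00
- C (55/16 per unit): all 16 → value 55, running total 112.00
- A (26/16 per unit): 7 of 16 → value 7×26/16 = 11.3750, running total 123.38
Total 123.38.

123.38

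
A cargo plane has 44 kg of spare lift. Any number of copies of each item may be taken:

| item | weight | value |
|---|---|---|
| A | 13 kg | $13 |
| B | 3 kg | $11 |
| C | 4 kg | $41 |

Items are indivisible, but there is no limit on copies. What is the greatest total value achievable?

$451

Best value-per-unit is C at 41/4, and filling with it alone uses weight 11×4=44. No mix of the others beats 11×41 = 451.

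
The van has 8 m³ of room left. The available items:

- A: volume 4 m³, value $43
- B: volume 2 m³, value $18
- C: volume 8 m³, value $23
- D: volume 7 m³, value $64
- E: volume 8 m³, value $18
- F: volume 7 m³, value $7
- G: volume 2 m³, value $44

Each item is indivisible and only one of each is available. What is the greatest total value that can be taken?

Check high-value combinations within 8 m³:
- A+B+G: volume 4+2+2=8, value 43+18+44=105
- A+G: volume 4+2=6, value 43+44=87
- D: volume 7, value 64
Best: $105.

$105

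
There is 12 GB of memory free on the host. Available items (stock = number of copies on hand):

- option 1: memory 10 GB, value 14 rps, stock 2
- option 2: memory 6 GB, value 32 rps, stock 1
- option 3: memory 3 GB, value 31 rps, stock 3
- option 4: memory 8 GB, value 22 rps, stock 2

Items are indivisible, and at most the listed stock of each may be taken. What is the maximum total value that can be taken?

Best selections within memory 12 and stock limits:
- 1×option 2 + 2×option 3: memory 12, value 94
- 3×option 3: memory 9, value 93
Best: 94 rps.

94 rps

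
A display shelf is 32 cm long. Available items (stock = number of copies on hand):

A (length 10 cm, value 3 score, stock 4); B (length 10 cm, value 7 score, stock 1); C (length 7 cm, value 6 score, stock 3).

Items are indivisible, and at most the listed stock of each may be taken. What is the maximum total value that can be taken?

Best selections within length 32 and stock limits:
- 1×B + 3×C: length 31, value 25
- 1×A + 3×C: length 31, value 21
- 1×B + 2×C: length 24, value 19
- 3×C: length 21, value 18
Best: 25 score.

25 score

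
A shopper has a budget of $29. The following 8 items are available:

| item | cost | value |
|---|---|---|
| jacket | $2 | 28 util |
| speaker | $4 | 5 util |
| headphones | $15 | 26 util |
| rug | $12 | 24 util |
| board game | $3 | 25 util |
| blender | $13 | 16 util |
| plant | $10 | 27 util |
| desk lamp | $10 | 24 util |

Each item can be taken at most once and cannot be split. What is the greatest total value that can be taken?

109 util

Check high-value combinations within $29:
- jacket+speaker+board game+plant+desk lamp: cost 2+4+3+10+10=29, value 28+5+25+27+24=109
- jacket+board game+plant+desk lamp: cost 2+3+10+10=25, value 28+25+27+24=104
- jacket+rug+board game+plant: cost 2+12+3+10=27, value 28+24+25+27=104
- jacket+rug+board game+desk lamp: cost 2+12+3+10=27, value 28+24+25+24=101
- jacket+board game+blender+plant: cost 2+3+13+10=28, value 28+25+16+27=96
Best: 109 util.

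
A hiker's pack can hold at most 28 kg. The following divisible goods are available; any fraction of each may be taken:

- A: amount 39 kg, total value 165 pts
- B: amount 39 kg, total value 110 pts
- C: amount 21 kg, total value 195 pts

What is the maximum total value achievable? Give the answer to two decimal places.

Take in order of value per unit:
- C (195/21 per unit): all 21 → value 195, running total 195.00
- A (165/39 per unit): 7 of 39 → value 7×165/39 = 29.6154, running total 224.62
Total 224.62.

224.62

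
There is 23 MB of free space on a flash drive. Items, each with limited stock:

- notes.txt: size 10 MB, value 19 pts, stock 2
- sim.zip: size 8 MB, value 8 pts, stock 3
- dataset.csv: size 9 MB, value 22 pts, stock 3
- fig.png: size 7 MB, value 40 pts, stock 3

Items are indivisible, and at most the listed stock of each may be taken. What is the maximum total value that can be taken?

120 pts

Top feasible selections:
- 3×fig.png: size 21, value 120
- 1×dataset.csv + 2×fig.png: size 23, value 102
Best: 120 pts.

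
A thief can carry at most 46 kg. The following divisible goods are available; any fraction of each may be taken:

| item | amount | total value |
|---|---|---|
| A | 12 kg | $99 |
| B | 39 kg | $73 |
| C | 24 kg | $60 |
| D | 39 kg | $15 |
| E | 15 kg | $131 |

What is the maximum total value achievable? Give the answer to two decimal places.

277.50

Take in order of value per unit:
- E (131/15 per unit): all 15 → value 131, running total 131.00
- A (99/12 per unit): all 12 → value 99, running total 230.00
- C (60/24 per unit): 19 of 24 → value 19×60/24 = 47.5000, running total 277.50
Total 277.50.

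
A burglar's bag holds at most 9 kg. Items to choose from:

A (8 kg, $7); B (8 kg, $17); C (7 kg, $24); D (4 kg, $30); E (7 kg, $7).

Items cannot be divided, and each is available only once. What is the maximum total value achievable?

Check high-value combinations within 9 kg:
- D: weight 4, value 30
- C: weight 7, value 24
- B: weight 8, value 17
Best: $30.

$30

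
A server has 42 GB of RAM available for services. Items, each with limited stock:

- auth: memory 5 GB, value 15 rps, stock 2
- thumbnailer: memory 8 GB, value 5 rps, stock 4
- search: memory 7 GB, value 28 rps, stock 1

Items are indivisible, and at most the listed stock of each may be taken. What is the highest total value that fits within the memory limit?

Best selections within memory 42 and stock limits:
- 2×auth + 3×thumbnailer + 1×search: memory 41, value 73
- 2×auth + 2×thumbnailer + 1×search: memory 33, value 68
Best: 73 rps.

73 rps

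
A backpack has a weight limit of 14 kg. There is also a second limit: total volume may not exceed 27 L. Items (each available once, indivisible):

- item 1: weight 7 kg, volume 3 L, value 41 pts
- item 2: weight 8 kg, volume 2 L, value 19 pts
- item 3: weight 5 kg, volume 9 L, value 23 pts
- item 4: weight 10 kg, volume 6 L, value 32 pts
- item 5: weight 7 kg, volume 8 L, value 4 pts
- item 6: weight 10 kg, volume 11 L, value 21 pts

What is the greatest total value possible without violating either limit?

Feasible sets respecting both limits:
- item 1+item 3: weight 12, volume 12, value 64
- item 1+item 5: weight 14, volume 11, value 45
- item 2+item 3: weight 13, volume 11, value 42
- item 1: weight 7, volume 3, value 41
Best: 64 pts.

64 pts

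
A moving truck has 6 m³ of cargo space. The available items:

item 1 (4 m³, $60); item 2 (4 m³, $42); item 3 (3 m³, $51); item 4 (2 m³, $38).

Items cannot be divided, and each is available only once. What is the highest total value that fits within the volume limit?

Check high-value combinations within 6 m³:
- item 1+item 4: volume 4+2=6, value 60+38=98
- item 3+item 4: volume 3+2=5, value 51+38=89
- item 2+item 4: volume 4+2=6, value 42+38=80
- item 1: volume 4, value 60
Best: $98.

$98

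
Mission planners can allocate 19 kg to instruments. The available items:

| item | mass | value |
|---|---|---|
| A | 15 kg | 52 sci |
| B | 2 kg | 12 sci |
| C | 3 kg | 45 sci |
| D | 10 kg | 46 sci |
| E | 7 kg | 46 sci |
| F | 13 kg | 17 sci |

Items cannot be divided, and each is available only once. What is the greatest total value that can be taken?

This is a 0/1 knapsack; check combinations near the capacity.
- B+D+E: mass 2+10+7=19, value 12+46+46=104
- B+C+E: mass 2+3+7=12, value 12+45+46=103
- B+C+D: mass 2+3+10=15, value 12+45+46=103
- A+C: mass 15+3=18, value 52+45=97
Best: 104 sci.

104 sci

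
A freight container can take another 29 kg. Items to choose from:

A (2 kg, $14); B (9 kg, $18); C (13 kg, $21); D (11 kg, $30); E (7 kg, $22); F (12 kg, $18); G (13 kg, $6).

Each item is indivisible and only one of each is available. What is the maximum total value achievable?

$84

Check high-value combinations within 29 kg:
- A+B+D+E: weight 2+9+11+7=29, value 14+18+30+22=84
- B+D+E: weight 9+11+7=27, value 18+30+22=70
- A+D+E: weight 2+11+7=20, value 14+30+22=66
Best: $84.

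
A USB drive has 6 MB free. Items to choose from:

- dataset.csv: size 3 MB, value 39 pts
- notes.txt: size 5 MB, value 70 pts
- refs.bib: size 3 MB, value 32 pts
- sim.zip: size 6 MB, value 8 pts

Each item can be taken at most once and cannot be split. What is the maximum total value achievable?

This is a 0/1 knapsack; check combinations near the capacity.
- dataset.csv+refs.bib: size 3+3=6, value 39+32=71
- notes.txt: size 5, value 70
- dataset.csv: size 3, value 39
- refs.bib: size 3, value 32
- sim.zip: size 6, value 8
Best: 71 pts.

71 pts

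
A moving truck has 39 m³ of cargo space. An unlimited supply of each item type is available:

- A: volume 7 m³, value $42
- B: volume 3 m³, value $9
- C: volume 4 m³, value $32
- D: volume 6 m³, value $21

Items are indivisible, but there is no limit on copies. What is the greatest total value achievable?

$298

Best value-per-unit is C at 32/4; filling with it alone gives 9×32 = 288.
Optimal mix: 1×A + 8×C → volume 39, value 298.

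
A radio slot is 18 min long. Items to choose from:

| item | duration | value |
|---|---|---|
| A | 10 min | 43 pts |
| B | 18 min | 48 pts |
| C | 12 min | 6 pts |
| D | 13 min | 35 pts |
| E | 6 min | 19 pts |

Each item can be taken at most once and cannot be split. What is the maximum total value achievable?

62 pts

Check high-value combinations within 18 min:
- A+E: duration 10+6=16, value 43+19=62
- B: duration 18, value 48
- A: duration 10, value 43
- D: duration 13, value 35
Best: 62 pts.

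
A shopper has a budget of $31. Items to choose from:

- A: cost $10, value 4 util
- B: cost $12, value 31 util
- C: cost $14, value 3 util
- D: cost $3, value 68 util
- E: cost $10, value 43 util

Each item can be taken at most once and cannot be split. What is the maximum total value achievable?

142 util

Check high-value combinations within $31:
- B+D+E: cost 12+3+10=25, value 31+68+43=142
- A+D+E: cost 10+3+10=23, value 4+68+43=115
- C+D+E: cost 14+3+10=27, value 3+68+43=114
- D+E: cost 3+10=13, value 68+43=111
- A+B+D: cost 10+12+3=25, value 4+31+68=103
Best: 142 util.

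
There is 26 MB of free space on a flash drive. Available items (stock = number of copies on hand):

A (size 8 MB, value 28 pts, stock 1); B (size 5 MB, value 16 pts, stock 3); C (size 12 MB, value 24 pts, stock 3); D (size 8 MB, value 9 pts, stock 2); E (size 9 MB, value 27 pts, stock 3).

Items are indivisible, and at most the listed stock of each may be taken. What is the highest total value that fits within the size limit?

82 pts

Top feasible selections:
- 1×A + 2×E: size 26, value 82
- 1×A + 3×B: size 23, value 76
- 3×B + 1×E: size 24, value 75
- 1×A + 1×B + 1×E: size 22, value 71
Best: 82 pts.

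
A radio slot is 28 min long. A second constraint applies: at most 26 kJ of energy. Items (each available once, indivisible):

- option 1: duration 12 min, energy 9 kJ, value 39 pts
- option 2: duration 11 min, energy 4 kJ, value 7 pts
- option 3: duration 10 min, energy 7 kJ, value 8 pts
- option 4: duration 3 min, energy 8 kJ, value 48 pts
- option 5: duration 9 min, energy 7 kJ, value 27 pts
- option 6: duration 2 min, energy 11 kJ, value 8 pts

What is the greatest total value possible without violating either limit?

114 pts

Feasible sets respecting both limits:
- option 1+option 4+option 5: duration 24, energy 24, value 114
- option 1+option 3+option 4: duration 25, energy 24, value 95
- option 1+option 2+option 4: duration 26, energy 21, value 94
Best: 114 pts.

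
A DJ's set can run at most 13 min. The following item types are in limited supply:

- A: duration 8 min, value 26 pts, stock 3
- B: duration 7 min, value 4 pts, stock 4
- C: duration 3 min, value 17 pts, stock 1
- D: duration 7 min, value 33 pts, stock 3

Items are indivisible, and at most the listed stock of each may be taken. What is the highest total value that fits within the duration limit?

50 pts

Best selections within duration 13 and stock limits:
- 1×C + 1×D: duration 10, value 50
- 1×A + 1×C: duration 11, value 43
- 1×D: duration 7, value 33
- 1×A: duration 8, value 26
Best: 50 pts.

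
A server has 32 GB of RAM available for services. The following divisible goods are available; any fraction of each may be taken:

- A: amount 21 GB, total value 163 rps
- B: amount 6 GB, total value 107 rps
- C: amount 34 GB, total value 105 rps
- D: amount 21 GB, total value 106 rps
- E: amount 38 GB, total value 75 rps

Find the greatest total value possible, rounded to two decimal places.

295.24

Take in order of value per unit:
- B (107/6 per unit): all 6 → value 107, running total 107.00
- A (163/21 per unit): all 21 → value 163, running total 270.00
- D (106/21 per unit): 5 of 21 → value 5×106/21 = 25.2381, running total 295.24
Total 295.24.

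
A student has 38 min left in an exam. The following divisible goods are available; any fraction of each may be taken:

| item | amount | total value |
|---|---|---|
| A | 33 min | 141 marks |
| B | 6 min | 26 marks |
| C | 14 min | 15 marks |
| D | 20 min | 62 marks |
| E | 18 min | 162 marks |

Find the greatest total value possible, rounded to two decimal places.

247.82

Take in order of value per unit:
- E (162/18 per unit): all 18 → value 162, running total 162.00
- B (26/6 per unit): all 6 → value 26, running total 188.00
- A (141/33 per unit): 14 of 33 → value 14×141/33 = 59.8182, running total 247.82
Total 247.82.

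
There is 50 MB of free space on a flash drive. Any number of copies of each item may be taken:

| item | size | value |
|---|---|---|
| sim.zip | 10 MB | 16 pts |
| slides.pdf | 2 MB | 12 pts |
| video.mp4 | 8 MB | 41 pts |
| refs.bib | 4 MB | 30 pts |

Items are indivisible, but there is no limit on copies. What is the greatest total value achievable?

372 pts

Best value-per-unit is refs.bib at 30/4; filling with it alone gives 12×30 = 360.
Optimal mix: 1×slides.pdf + 12×refs.bib → size 50, value 372.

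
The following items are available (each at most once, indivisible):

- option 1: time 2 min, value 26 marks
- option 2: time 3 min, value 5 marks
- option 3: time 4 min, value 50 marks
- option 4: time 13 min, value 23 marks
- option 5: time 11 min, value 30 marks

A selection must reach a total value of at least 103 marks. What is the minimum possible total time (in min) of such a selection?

17

Subsets with value ≥ 103, sorted by total time:
- option 1+option 3+option 5: time 17, value 106
- option 1+option 2+option 3+option 5: time 20, value 111
- option 1+option 2+option 3+option 4: time 22, value 104
Minimum time: 17 min.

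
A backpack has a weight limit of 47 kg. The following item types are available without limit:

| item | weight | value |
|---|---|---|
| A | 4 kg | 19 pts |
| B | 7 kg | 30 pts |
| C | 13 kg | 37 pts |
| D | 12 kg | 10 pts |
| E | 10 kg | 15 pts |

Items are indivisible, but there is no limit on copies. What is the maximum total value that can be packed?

220 pts

Best value-per-unit is A at 19/4; filling with it alone gives 11×19 = 209.
Optimal mix: 10×A + 1×B → weight 47, value 220.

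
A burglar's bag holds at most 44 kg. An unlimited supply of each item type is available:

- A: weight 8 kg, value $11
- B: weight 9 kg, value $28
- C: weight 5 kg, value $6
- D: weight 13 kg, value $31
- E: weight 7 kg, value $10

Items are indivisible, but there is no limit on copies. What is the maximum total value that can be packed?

Best value-per-unit is B at 28/9; filling with it alone gives 4×28 = 112.
Optimal mix: 1×A + 4×B → weight 44, value 123.

$123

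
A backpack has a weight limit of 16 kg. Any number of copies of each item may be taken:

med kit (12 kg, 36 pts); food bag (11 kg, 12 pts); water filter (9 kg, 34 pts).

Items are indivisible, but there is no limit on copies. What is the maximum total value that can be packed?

36 pts

Best value-per-unit is water filter at 34/9; filling with it alone gives 1×34 = 34.
Optimal mix: 1×med kit → weight 12, value 36.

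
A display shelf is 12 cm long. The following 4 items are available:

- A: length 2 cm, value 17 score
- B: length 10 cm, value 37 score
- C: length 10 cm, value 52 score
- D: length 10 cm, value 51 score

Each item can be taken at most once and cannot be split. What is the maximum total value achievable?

69 score

Check high-value combinations within 12 cm:
- A+C: length 2+10=12, value 17+52=69
- A+D: length 2+10=12, value 17+51=68
- A+B: length 2+10=12, value 17+37=54
- C: length 10, value 52
- D: length 10, value 51
Best: 69 score.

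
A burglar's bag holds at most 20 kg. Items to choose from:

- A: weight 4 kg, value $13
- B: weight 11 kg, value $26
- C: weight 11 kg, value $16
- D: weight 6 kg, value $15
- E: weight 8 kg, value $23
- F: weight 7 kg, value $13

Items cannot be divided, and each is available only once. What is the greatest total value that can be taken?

$51

This is a 0/1 knapsack; check combinations near the capacity.
- A+D+E: weight 4+6+8=18, value 13+15+23=51
- B+E: weight 11+8=19, value 26+23=49
- A+E+F: weight 4+8+7=19, value 13+23+13=49
Best: $51.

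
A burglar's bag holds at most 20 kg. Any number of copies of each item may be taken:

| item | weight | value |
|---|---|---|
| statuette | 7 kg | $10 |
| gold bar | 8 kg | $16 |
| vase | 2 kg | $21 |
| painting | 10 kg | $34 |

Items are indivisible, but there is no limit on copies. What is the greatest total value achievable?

$210

Best value-per-unit is vase at 21/2, and filling with it alone uses weight 10×2=20. No mix of the others beats 10×21 = 210.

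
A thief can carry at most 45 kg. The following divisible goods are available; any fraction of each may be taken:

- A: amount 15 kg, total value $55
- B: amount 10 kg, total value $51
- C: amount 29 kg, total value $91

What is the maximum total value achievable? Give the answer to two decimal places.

168.76

Take in order of value per unit:
- B (51/10 per unit): all 10 → value 51, running total 51.00
- A (55/15 per unit): all 15 → value 55, running total 106.00
- C (91/29 per unit): 20 of 29 → value 20×91/29 = 62.7586, running total 168.76
Total 168.76.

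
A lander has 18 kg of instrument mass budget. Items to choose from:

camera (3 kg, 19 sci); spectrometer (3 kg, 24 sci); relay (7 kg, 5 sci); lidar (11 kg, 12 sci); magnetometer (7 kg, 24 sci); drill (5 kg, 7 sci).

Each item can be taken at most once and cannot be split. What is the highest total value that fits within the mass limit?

Check high-value combinations within 18 kg:
- camera+spectrometer+magnetometer+drill: mass 3+3+7+5=18, value 19+24+24+7=74
- camera+spectrometer+magnetometer: mass 3+3+7=13, value 19+24+24=67
- spectrometer+magnetometer+drill: mass 3+7+5=15, value 24+24+7=55
- camera+spectrometer+lidar: mass 3+3+11=17, value 19+24+12=55
Best: 74 sci.

74 sci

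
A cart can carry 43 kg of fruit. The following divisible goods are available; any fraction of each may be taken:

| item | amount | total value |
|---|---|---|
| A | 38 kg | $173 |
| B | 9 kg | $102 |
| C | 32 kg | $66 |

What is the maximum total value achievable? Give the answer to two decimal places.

Take in order of value per unit:
- B (102/9 per unit): all 9 → value 102, running total 102.00
- A (173/38 per unit): 34 of 38 → value 34×173/38 = 154.7895, running total 256.79
Total 256.79.

256.79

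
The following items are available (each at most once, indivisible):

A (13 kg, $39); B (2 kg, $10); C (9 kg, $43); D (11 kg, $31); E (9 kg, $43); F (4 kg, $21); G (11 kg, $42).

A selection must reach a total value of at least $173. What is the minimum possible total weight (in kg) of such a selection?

Subsets with value ≥ 173, sorted by total weight:
- C+D+E+F+G: weight 44, value 180
- A+B+C+E+G: weight 44, value 177
Minimum weight: 44 kg.

44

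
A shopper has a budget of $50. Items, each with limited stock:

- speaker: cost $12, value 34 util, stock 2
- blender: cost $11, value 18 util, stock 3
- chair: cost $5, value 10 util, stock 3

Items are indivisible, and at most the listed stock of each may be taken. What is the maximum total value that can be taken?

116 util

Best selections within cost 50 and stock limits:
- 2×speaker + 1×blender + 3×chair: cost 50, value 116
- 2×speaker + 1×blender + 2×chair: cost 45, value 106
- 2×speaker + 2×blender: cost 46, value 104
- 1×speaker + 2×blender + 3×chair: cost 49, value 100
Best: 116 util.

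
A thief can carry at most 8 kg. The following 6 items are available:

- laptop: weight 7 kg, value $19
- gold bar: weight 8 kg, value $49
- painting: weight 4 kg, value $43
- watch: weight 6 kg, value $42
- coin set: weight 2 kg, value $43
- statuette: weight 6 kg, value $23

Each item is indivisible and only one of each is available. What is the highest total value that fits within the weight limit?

Check high-value combinations within 8 kg:
- painting+coin set: weight 4+2=6, value 43+43=86
- watch+coin set: weight 6+2=8, value 42+43=85
- coin set+statuette: weight 2+6=8, value 43+23=66
- gold bar: weight 8, value 49
- coin set: weight 2, value 43
Best: $86.

$86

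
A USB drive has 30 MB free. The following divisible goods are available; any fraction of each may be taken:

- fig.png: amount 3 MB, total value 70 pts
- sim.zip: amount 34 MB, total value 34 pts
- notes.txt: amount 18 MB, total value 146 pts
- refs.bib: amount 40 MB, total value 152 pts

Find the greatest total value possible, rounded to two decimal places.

Take in order of value per unit:
- fig.png (70/3 per unit): all 3 → value 70, running total 70.00
- notes.txt (146/18 per unit): all 18 → value 146, running total 216.00
- refs.bib (152/40 per unit): 9 of 40 → value 9×152/40 = 34.2000, running total 250.20
Total 250.20.

250.20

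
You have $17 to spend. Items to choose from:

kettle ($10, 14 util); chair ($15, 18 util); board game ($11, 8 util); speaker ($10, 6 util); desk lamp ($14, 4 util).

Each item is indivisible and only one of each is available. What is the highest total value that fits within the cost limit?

This is a 0/1 knapsack; check combinations near the capacity.
- chair: cost 15, value 18
- kettle: cost 10, value 14
- board game: cost 11, value 8
- speaker: cost 10, value 6
- desk lamp: cost 14, value 4
Best: 18 util.

18 util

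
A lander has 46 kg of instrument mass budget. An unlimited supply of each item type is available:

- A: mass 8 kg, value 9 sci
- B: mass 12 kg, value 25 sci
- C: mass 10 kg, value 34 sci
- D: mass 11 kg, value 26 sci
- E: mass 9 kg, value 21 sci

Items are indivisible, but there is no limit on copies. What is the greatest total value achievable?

136 sci

Best value-per-unit is C at 34/10, and filling with it alone uses mass 4×10=40. No mix of the others beats 4×34 = 136.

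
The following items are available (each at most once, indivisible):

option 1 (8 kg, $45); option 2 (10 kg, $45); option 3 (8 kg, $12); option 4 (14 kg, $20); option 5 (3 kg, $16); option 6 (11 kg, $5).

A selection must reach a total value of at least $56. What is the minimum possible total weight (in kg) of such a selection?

Subsets with value ≥ 56, sorted by total weight:
- option 1+option 5: weight 11, value 61
- option 2+option 5: weight 13, value 61
- option 1+option 3: weight 16, value 57
- option 1+option 2: weight 18, value 90
Minimum weight: 11 kg.

11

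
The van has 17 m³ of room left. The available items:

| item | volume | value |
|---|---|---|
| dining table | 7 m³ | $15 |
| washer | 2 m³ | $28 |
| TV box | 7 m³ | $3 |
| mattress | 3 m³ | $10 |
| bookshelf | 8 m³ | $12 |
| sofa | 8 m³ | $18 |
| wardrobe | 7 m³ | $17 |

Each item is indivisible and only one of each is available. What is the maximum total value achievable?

$63

Check high-value combinations within 17 m³:
- washer+sofa+wardrobe: volume 2+8+7=17, value 28+18+17=63
- dining table+washer+sofa: volume 7+2+8=17, value 15+28+18=61
- dining table+washer+wardrobe: volume 7+2+7=16, value 15+28+17=60
- washer+bookshelf+wardrobe: volume 2+8+7=17, value 28+12+17=57
- washer+mattress+sofa: volume 2+3+8=13, value 28+10+18=56
Best: $63.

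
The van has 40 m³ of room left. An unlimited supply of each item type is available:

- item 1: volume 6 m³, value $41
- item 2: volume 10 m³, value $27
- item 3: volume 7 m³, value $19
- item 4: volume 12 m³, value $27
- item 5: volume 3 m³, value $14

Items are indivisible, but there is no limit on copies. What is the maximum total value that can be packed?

$260

Best value-per-unit is item 1 at 41/6; filling with it alone gives 6×41 = 246.
Optimal mix: 6×item 1 + 1×item 5 → volume 39, value 260.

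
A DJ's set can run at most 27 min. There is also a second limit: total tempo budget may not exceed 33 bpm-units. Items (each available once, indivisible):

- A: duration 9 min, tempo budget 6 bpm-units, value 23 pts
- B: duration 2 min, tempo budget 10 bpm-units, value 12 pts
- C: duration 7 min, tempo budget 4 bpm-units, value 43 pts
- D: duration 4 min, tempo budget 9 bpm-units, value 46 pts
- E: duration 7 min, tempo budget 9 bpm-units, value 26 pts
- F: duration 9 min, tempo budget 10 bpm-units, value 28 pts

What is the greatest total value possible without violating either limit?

143 pts

Feasible sets respecting both limits:
- C+D+E+F: duration 27, tempo budget 32, value 143
- A+C+D+E: duration 27, tempo budget 28, value 138
- B+C+D+F: duration 22, tempo budget 33, value 129
Best: 143 pts.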